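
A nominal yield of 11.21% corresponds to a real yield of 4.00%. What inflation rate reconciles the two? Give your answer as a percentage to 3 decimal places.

6.933%

From (1+r_nom) = (1+r_real)(1+π), we get 1+π = (1 + 11.21%)/(1 + 4.00%) = 1.1121/1.0400 ≈ 1.06933.
So π ≈ 6.9327%.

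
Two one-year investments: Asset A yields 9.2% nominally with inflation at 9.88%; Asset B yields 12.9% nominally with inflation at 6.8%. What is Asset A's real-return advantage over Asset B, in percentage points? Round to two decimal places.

-6.33

Asset A real return: 1.092/1.0988 − 1 = -0.619%.
Asset B real return: 1.129/1.068 − 1 = 5.712%.
Difference: -0.619 − 5.712 = -6.331 pp.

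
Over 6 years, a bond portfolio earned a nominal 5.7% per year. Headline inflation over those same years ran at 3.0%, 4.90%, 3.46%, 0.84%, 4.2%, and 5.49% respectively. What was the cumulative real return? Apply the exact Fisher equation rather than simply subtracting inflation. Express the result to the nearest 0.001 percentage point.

12.552%

Cumulative inflation factor: 1.030 × 1.0490 × 1.0346 × 1.0084 × 1.042 × 1.0549 ≈ 1.23907.
Nominal growth factor: 1.39460. Real growth factor = 1.39460 / 1.23907 ≈ 1.12552.
Total real return ≈ 12.5519%.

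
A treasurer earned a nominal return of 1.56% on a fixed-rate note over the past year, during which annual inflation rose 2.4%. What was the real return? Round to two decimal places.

-0.82%

Real return via the Fisher equation: (1 + 1.56%)/(1 + 2.4%) − 1 = 1.0156/1.024 − 1 ≈ -0.00820.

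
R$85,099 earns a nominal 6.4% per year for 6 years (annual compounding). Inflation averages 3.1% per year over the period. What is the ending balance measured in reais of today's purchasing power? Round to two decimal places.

R$102,806.89

Nominal value at maturity: R$85,099 × (1 + 6.4%)^6 ≈ R$123,473.63.
Price-level factor over 6 years: (1 + 3.1%)^6 ≈ 1.2010248455.
Dividing the nominal maturity value by the price-level factor gives the value in today's money.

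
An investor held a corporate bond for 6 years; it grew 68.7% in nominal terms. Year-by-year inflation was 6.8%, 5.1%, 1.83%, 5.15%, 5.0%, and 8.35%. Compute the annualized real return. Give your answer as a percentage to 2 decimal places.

Cumulative inflation factor: 1.068 × 1.051 × 1.0183 × 1.0515 × 1.050 × 1.0835 ≈ 1.36734.
Nominal growth factor: 1.68700. Real growth factor = 1.68700 / 1.36734 ≈ 1.23378.
Annualized: 1.23378^(1/6) − 1 ≈ 0.03563.

3.56%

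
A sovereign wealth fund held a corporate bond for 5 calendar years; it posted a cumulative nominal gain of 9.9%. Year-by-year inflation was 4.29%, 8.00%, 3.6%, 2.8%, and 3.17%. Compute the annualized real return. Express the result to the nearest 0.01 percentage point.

-2.35%

Cumulative inflation factor: 1.0429 × 1.0800 × 1.036 × 1.028 × 1.0317 ≈ 1.23758.
Nominal growth factor: 1.09900. Real growth factor = 1.09900 / 1.23758 ≈ 0.88802.
Annualized: 0.88802^(1/5) − 1 ≈ -0.02347.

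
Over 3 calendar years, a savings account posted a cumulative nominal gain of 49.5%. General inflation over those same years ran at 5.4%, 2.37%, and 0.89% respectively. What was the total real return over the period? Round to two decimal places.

37.33%

Cumulative inflation factor: 1.054 × 1.0237 × 1.0089 ≈ 1.08858.
Nominal growth factor: 1.49500. Real growth factor = 1.49500 / 1.08858 ≈ 1.37335.
Total real return ≈ 37.3345%.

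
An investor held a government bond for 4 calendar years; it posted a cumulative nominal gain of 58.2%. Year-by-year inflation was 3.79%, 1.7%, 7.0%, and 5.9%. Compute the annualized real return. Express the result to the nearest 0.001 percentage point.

7.241%

Cumulative inflation factor: 1.0379 × 1.017 × 1.070 × 1.059 ≈ 1.19607.
Nominal growth factor: 1.58200. Real growth factor = 1.58200 / 1.19607 ≈ 1.32267.
Annualized: 1.32267^(1/4) − 1 ≈ 0.07241.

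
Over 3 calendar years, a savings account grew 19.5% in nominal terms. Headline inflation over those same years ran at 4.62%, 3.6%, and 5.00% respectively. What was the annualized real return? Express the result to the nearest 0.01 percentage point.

1.64%

Cumulative inflation factor: 1.0462 × 1.036 × 1.0500 ≈ 1.13806.
Nominal growth factor: 1.19500. Real growth factor = 1.19500 / 1.13806 ≈ 1.05004.
Annualized: 1.05004^(1/3) − 1 ≈ 0.01641.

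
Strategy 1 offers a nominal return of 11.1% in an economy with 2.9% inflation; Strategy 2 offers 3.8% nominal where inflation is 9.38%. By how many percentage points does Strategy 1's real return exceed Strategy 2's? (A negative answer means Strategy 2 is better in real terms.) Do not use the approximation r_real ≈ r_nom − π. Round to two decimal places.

Strategy 1 real return: 1.111/1.029 − 1 = 7.969%.
Strategy 2 real return: 1.038/1.0938 − 1 = -5.101%.
Difference: 7.969 − (-5.101) = 13.070 pp.

13.07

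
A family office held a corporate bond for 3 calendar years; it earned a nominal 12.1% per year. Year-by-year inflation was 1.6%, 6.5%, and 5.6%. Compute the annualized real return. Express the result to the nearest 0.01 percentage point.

7.23%

Cumulative inflation factor: 1.016 × 1.065 × 1.056 ≈ 1.14263.
Nominal growth factor: 1.40869. Real growth factor = 1.40869 / 1.14263 ≈ 1.23285.
Annualized: 1.23285^(1/3) − 1 ≈ 0.07227.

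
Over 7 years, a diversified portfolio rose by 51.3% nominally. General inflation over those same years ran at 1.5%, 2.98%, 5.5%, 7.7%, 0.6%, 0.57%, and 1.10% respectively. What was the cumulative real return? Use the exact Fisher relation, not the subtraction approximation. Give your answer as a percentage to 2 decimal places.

24.55%

Cumulative inflation factor: 1.015 × 1.0298 × 1.055 × 1.077 × 1.006 × 1.0057 × 1.0110 ≈ 1.21480.
Nominal growth factor: 1.51300. Real growth factor = 1.51300 / 1.21480 ≈ 1.24547.
Total real return ≈ 24.5473%.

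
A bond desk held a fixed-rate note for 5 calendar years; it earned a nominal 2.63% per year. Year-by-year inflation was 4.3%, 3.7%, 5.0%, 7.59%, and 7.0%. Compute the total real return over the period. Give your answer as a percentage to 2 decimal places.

-12.91%

Cumulative inflation factor: 1.043 × 1.037 × 1.050 × 1.0759 × 1.070 ≈ 1.30740.
Nominal growth factor: 1.13860. Real growth factor = 1.13860 / 1.30740 ≈ 0.87089.
Total real return ≈ -12.9109%.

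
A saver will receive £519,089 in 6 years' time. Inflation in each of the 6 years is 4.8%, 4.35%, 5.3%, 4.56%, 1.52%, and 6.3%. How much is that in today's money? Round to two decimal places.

£399,493.09

Price-level factor over 6 years: 1.048 × 1.0435 × 1.053 × 1.0456 × 1.0152 × 1.063 ≈ 1.2993691620.
Purchasing power today: £519,089 divided by that factor.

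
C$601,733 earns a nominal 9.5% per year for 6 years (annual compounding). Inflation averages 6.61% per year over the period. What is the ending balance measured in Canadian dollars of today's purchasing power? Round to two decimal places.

Nominal value at maturity: C$601,733 × (1 + 9.5%)^6 ≈ C$1,037,262.18.
Price-level factor over 6 years: (1 + 6.61%)^6 ≈ 1.4682082501.
The maturity value deflated by that factor is the answer in today's purchasing power.

C$706,481.65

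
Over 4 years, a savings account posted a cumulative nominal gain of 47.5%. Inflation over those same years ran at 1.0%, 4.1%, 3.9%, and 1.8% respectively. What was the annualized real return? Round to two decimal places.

Cumulative inflation factor: 1.010 × 1.041 × 1.039 × 1.018 ≈ 1.11208.
Nominal growth factor: 1.47500. Real growth factor = 1.47500 / 1.11208 ≈ 1.32635.
Annualized: 1.32635^(1/4) − 1 ≈ 0.07316.

7.32%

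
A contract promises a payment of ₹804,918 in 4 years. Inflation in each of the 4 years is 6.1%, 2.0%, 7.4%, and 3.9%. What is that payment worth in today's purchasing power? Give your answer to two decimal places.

Price-level factor over 4 years: 1.061 × 1.020 × 1.074 × 1.039 ≈ 1.2076341469.
Purchasing power today: ₹804,918 divided by that factor.

₹666,524.71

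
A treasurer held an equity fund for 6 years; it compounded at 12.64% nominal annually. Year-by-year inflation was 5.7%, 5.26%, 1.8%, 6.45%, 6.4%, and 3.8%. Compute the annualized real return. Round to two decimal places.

7.39%

Cumulative inflation factor: 1.057 × 1.0526 × 1.018 × 1.0645 × 1.064 × 1.038 ≈ 1.33159.
Nominal growth factor: 2.04247. Real growth factor = 2.04247 / 1.33159 ≈ 1.53386.
Annualized: 1.53386^(1/6) − 1 ≈ 0.07390.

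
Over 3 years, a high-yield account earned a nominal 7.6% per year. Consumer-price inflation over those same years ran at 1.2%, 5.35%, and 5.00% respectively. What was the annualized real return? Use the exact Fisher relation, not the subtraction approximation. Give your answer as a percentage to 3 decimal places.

Cumulative inflation factor: 1.012 × 1.0535 × 1.0500 ≈ 1.11945.
Nominal growth factor: 1.24577. Real growth factor = 1.24577 / 1.11945 ≈ 1.11284.
Annualized: 1.11284^(1/3) − 1 ≈ 0.03628.

3.628%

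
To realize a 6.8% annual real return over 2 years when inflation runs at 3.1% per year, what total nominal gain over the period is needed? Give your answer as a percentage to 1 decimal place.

21.2%

Required annual nominal rate: (1+6.8%)(1+3.1%) − 1 = 10.1108%.
Cumulative over 2 years: (1 + 0.101108)^2 − 1 ≈ 0.21244.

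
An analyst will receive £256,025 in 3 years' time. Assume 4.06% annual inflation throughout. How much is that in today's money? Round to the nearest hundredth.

£227,211.81

Price-level factor over 3 years: (1 + 4.06%)^3 ≈ 1.1268120034.
Purchasing power today: £256,025 divided by that factor.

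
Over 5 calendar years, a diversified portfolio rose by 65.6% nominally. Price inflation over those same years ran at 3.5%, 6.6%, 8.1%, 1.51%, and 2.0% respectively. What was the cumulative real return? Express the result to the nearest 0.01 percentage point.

Cumulative inflation factor: 1.035 × 1.066 × 1.081 × 1.0151 × 1.020 ≈ 1.23490.
Nominal growth factor: 1.65600. Real growth factor = 1.65600 / 1.23490 ≈ 1.34100.
Total real return ≈ 34.0998%.

34.10%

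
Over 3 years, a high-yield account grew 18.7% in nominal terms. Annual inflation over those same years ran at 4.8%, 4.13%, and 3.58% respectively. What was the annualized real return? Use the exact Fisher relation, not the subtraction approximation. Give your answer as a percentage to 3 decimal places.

1.643%

Cumulative inflation factor: 1.048 × 1.0413 × 1.0358 ≈ 1.13035.
Nominal growth factor: 1.18700. Real growth factor = 1.18700 / 1.13035 ≈ 1.05012.
Annualized: 1.05012^(1/3) − 1 ≈ 0.01643.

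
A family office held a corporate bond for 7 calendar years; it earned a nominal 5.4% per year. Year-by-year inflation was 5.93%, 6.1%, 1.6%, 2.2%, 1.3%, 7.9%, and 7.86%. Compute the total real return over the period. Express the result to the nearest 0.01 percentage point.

5.03%

Cumulative inflation factor: 1.0593 × 1.061 × 1.016 × 1.022 × 1.013 × 1.079 × 1.0786 ≈ 1.37585.
Nominal growth factor: 1.44505. Real growth factor = 1.44505 / 1.37585 ≈ 1.05030.
Total real return ≈ 5.0302%.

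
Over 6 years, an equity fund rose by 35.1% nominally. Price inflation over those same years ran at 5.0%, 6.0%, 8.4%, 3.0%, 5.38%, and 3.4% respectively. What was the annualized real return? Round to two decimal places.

-0.04%

Cumulative inflation factor: 1.050 × 1.060 × 1.084 × 1.030 × 1.0538 × 1.034 ≈ 1.35407.
Nominal growth factor: 1.35100. Real growth factor = 1.35100 / 1.35407 ≈ 0.99773.
Annualized: 0.99773^(1/6) − 1 ≈ -0.00038.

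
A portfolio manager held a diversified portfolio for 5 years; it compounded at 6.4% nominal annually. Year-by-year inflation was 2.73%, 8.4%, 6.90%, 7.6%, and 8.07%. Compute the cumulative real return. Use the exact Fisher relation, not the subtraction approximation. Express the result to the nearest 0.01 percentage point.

-1.49%

Cumulative inflation factor: 1.0273 × 1.084 × 1.0690 × 1.076 × 1.0807 ≈ 1.38427.
Nominal growth factor: 1.36367. Real growth factor = 1.36367 / 1.38427 ≈ 0.98511.
Total real return ≈ -1.4886%.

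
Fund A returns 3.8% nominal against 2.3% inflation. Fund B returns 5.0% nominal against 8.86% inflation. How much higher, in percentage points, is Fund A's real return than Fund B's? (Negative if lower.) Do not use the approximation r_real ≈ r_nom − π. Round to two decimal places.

Fund A real return: 1.038/1.023 − 1 = 1.466%.
Fund B real return: 1.050/1.0886 − 1 = -3.546%.
Difference: 1.466 − (-3.546) = 5.012 pp.

5.01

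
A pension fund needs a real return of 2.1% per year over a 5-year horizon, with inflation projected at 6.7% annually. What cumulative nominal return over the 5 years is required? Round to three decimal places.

53.444%

Required annual nominal rate: (1+2.1%)(1+6.7%) − 1 = 8.9407%.
Cumulative over 5 years: (1 + 0.089407)^5 − 1 ≈ 0.53444.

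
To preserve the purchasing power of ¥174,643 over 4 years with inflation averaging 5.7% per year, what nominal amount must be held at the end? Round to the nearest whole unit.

Cumulative price-level factor: (1+5.7%)^4 ≈ 1.2482453280.
Multiplying ¥174,643 by the price-level factor gives the future nominal sum.

¥217,997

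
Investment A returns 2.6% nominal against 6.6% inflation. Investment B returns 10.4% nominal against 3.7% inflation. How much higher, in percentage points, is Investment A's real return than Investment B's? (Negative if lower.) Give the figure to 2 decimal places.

-10.21

Investment A real return: 1.026/1.066 − 1 = -3.752%.
Investment B real return: 1.104/1.037 − 1 = 6.461%.
Difference: -3.752 − 6.461 = -10.213 pp.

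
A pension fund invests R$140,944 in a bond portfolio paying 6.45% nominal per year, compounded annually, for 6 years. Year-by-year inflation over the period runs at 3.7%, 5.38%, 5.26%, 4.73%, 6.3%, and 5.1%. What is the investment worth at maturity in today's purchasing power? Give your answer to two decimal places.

Nominal value at maturity: R$140,944 × (1 + 6.45%)^6 ≈ R$205,078.71.
Price-level factor over 6 years: 1.037 × 1.0538 × 1.0526 × 1.0473 × 1.063 × 1.051 ≈ 1.3458832878.
The maturity value deflated by that factor is the answer in today's purchasing power.

R$152,374.81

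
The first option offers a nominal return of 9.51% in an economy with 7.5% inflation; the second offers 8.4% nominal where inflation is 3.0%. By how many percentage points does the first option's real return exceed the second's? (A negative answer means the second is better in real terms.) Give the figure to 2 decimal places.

The first option real return: 1.0951/1.075 − 1 = 1.870%.
The second real return: 1.084/1.030 − 1 = 5.243%.
Difference: 1.870 − 5.243 = -3.373 pp.

-3.37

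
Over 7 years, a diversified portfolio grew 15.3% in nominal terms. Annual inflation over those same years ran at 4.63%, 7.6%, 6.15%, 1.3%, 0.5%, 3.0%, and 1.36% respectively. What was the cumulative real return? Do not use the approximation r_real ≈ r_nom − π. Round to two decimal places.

-9.23%

Cumulative inflation factor: 1.0463 × 1.076 × 1.0615 × 1.013 × 1.005 × 1.030 × 1.0136 ≈ 1.27019.
Nominal growth factor: 1.15300. Real growth factor = 1.15300 / 1.27019 ≈ 0.90774.
Total real return ≈ -9.2260%.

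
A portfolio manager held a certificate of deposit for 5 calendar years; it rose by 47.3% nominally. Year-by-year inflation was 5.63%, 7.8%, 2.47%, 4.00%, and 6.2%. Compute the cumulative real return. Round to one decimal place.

Cumulative inflation factor: 1.0563 × 1.078 × 1.0247 × 1.0400 × 1.062 ≈ 1.28873.
Nominal growth factor: 1.47300. Real growth factor = 1.47300 / 1.28873 ≈ 1.14299.
Total real return ≈ 14.2989%.

14.3%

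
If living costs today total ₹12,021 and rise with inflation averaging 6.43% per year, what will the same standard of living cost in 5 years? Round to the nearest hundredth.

Cumulative price-level factor: (1+6.43%)^5 ≈ 1.3655899463.
The nominal amount required is ₹12,021 scaled up by that factor.

₹16,415.76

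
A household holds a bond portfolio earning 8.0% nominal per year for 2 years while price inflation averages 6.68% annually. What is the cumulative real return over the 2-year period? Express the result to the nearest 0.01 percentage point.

2.49%

The annual real rate is (1+8.0%)/(1+6.68%) − 1 = 1.2373%.
Compounded over 2 years: (1 + 0.012373)^2 − 1 ≈ 0.02490.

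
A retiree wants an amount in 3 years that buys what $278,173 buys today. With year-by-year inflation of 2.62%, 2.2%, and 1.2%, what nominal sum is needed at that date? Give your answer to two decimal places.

Cumulative price-level factor: 1.0262 × 1.022 × 1.012 = 1.0613617168.
The nominal amount required is $278,173 scaled up by that factor.

$295,242.17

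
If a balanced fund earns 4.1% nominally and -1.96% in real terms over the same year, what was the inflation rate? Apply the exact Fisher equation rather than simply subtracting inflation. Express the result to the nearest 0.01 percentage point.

6.18%

From (1+r_nom) = (1+r_real)(1+π), we get 1+π = (1 + 4.1%)/(1 − 1.96%) = 1.041/0.9804 ≈ 1.06181.
So π ≈ 6.1812%.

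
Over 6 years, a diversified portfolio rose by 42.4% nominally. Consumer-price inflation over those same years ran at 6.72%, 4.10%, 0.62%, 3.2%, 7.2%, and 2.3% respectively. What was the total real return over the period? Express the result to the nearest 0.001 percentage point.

Cumulative inflation factor: 1.0672 × 1.0410 × 1.0062 × 1.032 × 1.072 × 1.023 ≈ 1.26512.
Nominal growth factor: 1.42400. Real growth factor = 1.42400 / 1.26512 ≈ 1.12559.
Total real return ≈ 12.5587%.

12.559%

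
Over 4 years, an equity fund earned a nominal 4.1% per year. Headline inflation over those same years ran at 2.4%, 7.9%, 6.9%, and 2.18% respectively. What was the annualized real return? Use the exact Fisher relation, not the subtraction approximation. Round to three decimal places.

-0.681%

Cumulative inflation factor: 1.024 × 1.079 × 1.069 × 1.0218 ≈ 1.20688.
Nominal growth factor: 1.17436. Real growth factor = 1.17436 / 1.20688 ≈ 0.97306.
Annualized: 0.97306^(1/4) − 1 ≈ -0.00681.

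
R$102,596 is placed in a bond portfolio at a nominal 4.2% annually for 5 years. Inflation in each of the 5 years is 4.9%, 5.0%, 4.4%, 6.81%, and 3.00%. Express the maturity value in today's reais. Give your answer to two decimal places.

Nominal value at maturity: R$102,596 × (1 + 4.2%)^5 ≈ R$126,028.57.
Price-level factor over 5 years: 1.049 × 1.050 × 1.044 × 1.0681 × 1.0300 ≈ 1.2650696177.
The maturity value deflated by that factor is the answer in today's purchasing power.

R$99,621.85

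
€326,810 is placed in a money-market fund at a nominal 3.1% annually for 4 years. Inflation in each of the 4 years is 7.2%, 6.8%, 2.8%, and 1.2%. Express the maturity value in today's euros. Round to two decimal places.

€310,020.44

Nominal value at maturity: €326,810 × (1 + 3.1%)^4 ≈ €369,258.07.
Price-level factor over 4 years: 1.072 × 1.068 × 1.028 × 1.012 ≈ 1.1910765251.
Dividing the nominal maturity value by the price-level factor gives the value in today's money.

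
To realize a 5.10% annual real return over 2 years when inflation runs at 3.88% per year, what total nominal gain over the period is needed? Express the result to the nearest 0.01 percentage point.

19.20%

Required annual nominal rate: (1+5.10%)(1+3.88%) − 1 = 9.17788%.
Cumulative over 2 years: (1 + 0.0917788)^2 − 1 ≈ 0.19198.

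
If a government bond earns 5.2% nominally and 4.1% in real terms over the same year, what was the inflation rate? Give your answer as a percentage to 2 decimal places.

1.06%

From (1+r_nom) = (1+r_real)(1+π), we get 1+π = (1 + 5.2%)/(1 + 4.1%) = 1.052/1.041 ≈ 1.01057.
So π ≈ 1.0567%.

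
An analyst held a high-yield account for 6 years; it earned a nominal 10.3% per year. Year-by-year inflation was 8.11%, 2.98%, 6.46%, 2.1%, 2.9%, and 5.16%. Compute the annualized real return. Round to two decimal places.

5.45%

Cumulative inflation factor: 1.0811 × 1.0298 × 1.0646 × 1.021 × 1.029 × 1.0516 ≈ 1.30947.
Nominal growth factor: 1.80075. Real growth factor = 1.80075 / 1.30947 ≈ 1.37517.
Annualized: 1.37517^(1/6) − 1 ≈ 0.05453.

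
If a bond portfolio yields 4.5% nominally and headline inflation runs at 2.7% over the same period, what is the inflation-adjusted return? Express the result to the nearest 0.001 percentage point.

Real return via the Fisher equation: (1 + 4.5%)/(1 + 2.7%) − 1 = 1.045/1.027 − 1 ≈ 0.01753.

1.753%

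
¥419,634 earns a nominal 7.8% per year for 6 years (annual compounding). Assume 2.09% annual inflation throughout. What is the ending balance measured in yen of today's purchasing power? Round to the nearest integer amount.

Nominal value at maturity: ¥419,634 × (1 + 7.8%)^6 ≈ ¥658,542.
Price-level factor over 6 years: (1 + 2.09%)^6 ≈ 1.1321376226.
The maturity value deflated by that factor is the answer in today's purchasing power.

¥581,680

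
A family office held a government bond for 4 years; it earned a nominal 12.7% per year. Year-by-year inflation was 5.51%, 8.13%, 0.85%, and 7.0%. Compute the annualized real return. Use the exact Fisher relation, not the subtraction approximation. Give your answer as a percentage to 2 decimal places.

6.99%

Cumulative inflation factor: 1.0551 × 1.0813 × 1.0085 × 1.070 ≈ 1.23112.
Nominal growth factor: 1.61323. Real growth factor = 1.61323 / 1.23112 ≈ 1.31038.
Annualized: 1.31038^(1/4) − 1 ≈ 0.06991.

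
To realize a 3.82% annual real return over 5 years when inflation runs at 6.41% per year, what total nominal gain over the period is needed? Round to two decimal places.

64.56%

Required annual nominal rate: (1+3.82%)(1+6.41%) − 1 = 10.474862%.
Cumulative over 5 years: (1 + 0.10474862)^5 − 1 ≈ 0.64557.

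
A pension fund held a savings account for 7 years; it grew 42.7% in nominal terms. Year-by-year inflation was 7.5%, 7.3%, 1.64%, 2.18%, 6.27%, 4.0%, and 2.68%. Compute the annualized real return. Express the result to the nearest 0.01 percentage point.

0.70%

Cumulative inflation factor: 1.075 × 1.073 × 1.0164 × 1.0218 × 1.0627 × 1.040 × 1.0268 ≈ 1.35947.
Nominal growth factor: 1.42700. Real growth factor = 1.42700 / 1.35947 ≈ 1.04968.
Annualized: 1.04968^(1/7) − 1 ≈ 0.00695.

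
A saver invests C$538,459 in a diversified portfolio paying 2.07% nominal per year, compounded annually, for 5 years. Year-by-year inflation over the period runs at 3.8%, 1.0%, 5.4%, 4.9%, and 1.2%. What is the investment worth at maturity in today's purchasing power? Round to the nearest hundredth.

Nominal value at maturity: C$538,459 × (1 + 2.07%)^5 ≈ C$596,545.01.
Price-level factor over 5 years: 1.038 × 1.010 × 1.054 × 1.049 × 1.012 ≈ 1.1730467993.
Dividing the nominal maturity value by the price-level factor gives the value in today's money.

C$508,543.23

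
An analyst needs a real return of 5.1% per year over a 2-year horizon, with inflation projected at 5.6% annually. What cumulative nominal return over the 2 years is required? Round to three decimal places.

Required annual nominal rate: (1+5.1%)(1+5.6%) − 1 = 10.9856%.
Cumulative over 2 years: (1 + 0.109856)^2 − 1 ≈ 0.23178.

23.178%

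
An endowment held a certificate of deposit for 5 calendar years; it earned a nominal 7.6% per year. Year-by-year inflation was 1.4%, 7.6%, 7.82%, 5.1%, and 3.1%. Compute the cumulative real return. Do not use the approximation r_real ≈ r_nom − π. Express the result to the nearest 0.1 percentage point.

Cumulative inflation factor: 1.014 × 1.076 × 1.0782 × 1.051 × 1.031 ≈ 1.27471.
Nominal growth factor: 1.44232. Real growth factor = 1.44232 / 1.27471 ≈ 1.13149.
Total real return ≈ 13.1489%.

13.1%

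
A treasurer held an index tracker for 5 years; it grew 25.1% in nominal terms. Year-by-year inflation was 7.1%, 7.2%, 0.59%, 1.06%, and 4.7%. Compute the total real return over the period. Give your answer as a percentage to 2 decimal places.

2.37%

Cumulative inflation factor: 1.071 × 1.072 × 1.0059 × 1.0106 × 1.047 ≈ 1.22198.
Nominal growth factor: 1.25100. Real growth factor = 1.25100 / 1.22198 ≈ 1.02375.
Total real return ≈ 2.3746%.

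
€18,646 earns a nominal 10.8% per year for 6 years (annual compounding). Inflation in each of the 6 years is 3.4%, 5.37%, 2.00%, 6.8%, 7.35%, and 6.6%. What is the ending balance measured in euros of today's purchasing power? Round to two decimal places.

Nominal value at maturity: €18,646 × (1 + 10.8%)^6 ≈ €34,500.41.
Price-level factor over 6 years: 1.034 × 1.0537 × 1.0200 × 1.068 × 1.0735 × 1.066 ≈ 1.3582139813.
Dividing the nominal maturity value by the price-level factor gives the value in today's money.

€25,401.31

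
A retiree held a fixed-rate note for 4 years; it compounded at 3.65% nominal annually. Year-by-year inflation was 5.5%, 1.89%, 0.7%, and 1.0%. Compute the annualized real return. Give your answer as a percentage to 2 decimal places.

Cumulative inflation factor: 1.055 × 1.0189 × 1.007 × 1.010 ≈ 1.09329.
Nominal growth factor: 1.15419. Real growth factor = 1.15419 / 1.09329 ≈ 1.05570.
Annualized: 1.05570^(1/4) − 1 ≈ 0.01364.

1.36%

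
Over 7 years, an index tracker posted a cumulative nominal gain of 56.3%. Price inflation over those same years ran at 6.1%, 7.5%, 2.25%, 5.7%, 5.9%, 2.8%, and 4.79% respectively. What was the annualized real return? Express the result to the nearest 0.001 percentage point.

Cumulative inflation factor: 1.061 × 1.075 × 1.0225 × 1.057 × 1.059 × 1.028 × 1.0479 ≈ 1.40628.
Nominal growth factor: 1.56300. Real growth factor = 1.56300 / 1.40628 ≈ 1.11144.
Annualized: 1.11144^(1/7) − 1 ≈ 0.01521.

1.521%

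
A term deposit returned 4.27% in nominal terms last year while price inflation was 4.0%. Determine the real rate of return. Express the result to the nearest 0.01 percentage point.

0.26%

Real return via the Fisher equation: (1 + 4.27%)/(1 + 4.0%) − 1 = 1.0427/1.040 − 1 ≈ 0.00260.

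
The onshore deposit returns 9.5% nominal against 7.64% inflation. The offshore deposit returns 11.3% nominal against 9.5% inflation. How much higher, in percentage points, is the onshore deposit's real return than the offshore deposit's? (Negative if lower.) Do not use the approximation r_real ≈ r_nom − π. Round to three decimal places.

The onshore deposit real return: 1.095/1.0764 − 1 = 1.7280%.
The offshore deposit real return: 1.113/1.095 − 1 = 1.6438%.
Difference: 1.7280 − 1.6438 = 0.0842 pp.

0.084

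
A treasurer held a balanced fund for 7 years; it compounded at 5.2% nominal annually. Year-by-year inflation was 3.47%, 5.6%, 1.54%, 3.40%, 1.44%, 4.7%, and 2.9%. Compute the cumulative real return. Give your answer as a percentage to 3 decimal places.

Cumulative inflation factor: 1.0347 × 1.056 × 1.0154 × 1.0340 × 1.0144 × 1.047 × 1.029 ≈ 1.25374.
Nominal growth factor: 1.42597. Real growth factor = 1.42597 / 1.25374 ≈ 1.13737.
Total real return ≈ 13.7373%.

13.737%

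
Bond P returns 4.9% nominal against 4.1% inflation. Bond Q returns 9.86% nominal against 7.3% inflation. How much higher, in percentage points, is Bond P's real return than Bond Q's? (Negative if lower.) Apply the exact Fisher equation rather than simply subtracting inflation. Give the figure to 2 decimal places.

Bond P real return: 1.049/1.041 − 1 = 0.768%.
Bond Q real return: 1.0986/1.073 − 1 = 2.386%.
Difference: 0.768 − 2.386 = -1.618 pp.

-1.62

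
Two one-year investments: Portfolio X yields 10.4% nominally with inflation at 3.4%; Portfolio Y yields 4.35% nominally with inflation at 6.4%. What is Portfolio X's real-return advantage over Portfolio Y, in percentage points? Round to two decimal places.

8.70

Portfolio X real return: 1.104/1.034 − 1 = 6.770%.
Portfolio Y real return: 1.0435/1.064 − 1 = -1.927%.
Difference: 6.770 − (-1.927) = 8.697 pp.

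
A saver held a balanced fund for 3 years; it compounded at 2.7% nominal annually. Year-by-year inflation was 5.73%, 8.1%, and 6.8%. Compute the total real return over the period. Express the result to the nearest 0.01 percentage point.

-11.26%

Cumulative inflation factor: 1.0573 × 1.081 × 1.068 ≈ 1.22066.
Nominal growth factor: 1.08321. Real growth factor = 1.08321 / 1.22066 ≈ 0.88739.
Total real return ≈ -11.2607%.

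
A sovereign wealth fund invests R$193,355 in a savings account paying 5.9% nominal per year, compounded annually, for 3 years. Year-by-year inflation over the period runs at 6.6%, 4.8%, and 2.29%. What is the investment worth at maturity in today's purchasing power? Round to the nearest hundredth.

R$200,951.67

Nominal value at maturity: R$193,355 × (1 + 5.9%)^3 ≈ R$229,637.75.
Price-level factor over 3 years: 1.066 × 1.048 × 1.0229 = 1.1427511472.
Dividing the nominal maturity value by the price-level factor gives the value in today's money.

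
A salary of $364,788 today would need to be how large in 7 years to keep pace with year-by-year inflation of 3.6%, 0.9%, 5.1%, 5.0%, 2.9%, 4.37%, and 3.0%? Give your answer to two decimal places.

$465,491.51

Cumulative price-level factor: 1.036 × 1.009 × 1.051 × 1.050 × 1.029 × 1.0437 × 1.030 ≈ 1.2760603655.
The nominal amount required is $364,788 scaled up by that factor.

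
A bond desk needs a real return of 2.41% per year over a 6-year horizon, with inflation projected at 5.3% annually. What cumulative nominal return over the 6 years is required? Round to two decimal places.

57.26%

Required annual nominal rate: (1+2.41%)(1+5.3%) − 1 = 7.83773%.
Cumulative over 6 years: (1 + 0.0783773)^6 − 1 ≈ 0.57262.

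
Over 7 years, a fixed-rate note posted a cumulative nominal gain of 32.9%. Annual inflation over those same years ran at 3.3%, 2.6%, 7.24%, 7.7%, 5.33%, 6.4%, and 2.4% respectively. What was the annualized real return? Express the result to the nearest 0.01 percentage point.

Cumulative inflation factor: 1.033 × 1.026 × 1.0724 × 1.077 × 1.0533 × 1.064 × 1.024 ≈ 1.40480.
Nominal growth factor: 1.32900. Real growth factor = 1.32900 / 1.40480 ≈ 0.94604.
Annualized: 0.94604^(1/7) − 1 ≈ -0.00789.

-0.79%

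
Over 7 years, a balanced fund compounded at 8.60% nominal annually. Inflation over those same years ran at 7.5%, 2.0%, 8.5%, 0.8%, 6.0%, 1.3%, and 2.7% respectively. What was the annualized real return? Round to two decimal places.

Cumulative inflation factor: 1.075 × 1.020 × 1.085 × 1.008 × 1.060 × 1.013 × 1.027 ≈ 1.32247.
Nominal growth factor: 1.78159. Real growth factor = 1.78159 / 1.32247 ≈ 1.34718.
Annualized: 1.34718^(1/7) − 1 ≈ 0.04349.

4.35%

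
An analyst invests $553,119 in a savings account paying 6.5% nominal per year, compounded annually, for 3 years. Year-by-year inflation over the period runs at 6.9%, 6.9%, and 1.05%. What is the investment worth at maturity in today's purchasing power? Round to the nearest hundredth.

$578,596.33

Nominal value at maturity: $553,119 × (1 + 6.5%)^3 ≈ $668,139.89.
Price-level factor over 3 years: 1.069 × 1.069 × 1.0105 = 1.1547599905.
The maturity value deflated by that factor is the answer in today's purchasing power.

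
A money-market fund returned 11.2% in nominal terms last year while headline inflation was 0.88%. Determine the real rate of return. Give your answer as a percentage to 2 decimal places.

Real return via the Fisher equation: (1 + 11.2%)/(1 + 0.88%) − 1 = 1.112/1.0088 − 1 ≈ 0.10230.

10.23%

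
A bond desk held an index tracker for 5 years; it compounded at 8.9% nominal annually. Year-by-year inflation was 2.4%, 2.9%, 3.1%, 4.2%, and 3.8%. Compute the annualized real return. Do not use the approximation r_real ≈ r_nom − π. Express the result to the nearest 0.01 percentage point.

5.44%

Cumulative inflation factor: 1.024 × 1.029 × 1.031 × 1.042 × 1.038 ≈ 1.17500.
Nominal growth factor: 1.53158. Real growth factor = 1.53158 / 1.17500 ≈ 1.30347.
Annualized: 1.30347^(1/5) − 1 ≈ 0.05444.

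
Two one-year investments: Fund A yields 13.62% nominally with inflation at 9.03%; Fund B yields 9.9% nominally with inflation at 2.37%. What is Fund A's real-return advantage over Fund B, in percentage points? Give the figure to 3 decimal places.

Fund A real return: 1.1362/1.0903 − 1 = 4.2099%.
Fund B real return: 1.099/1.0237 − 1 = 7.3557%.
Difference: 4.2099 − 7.3557 = -3.1458 pp.

-3.146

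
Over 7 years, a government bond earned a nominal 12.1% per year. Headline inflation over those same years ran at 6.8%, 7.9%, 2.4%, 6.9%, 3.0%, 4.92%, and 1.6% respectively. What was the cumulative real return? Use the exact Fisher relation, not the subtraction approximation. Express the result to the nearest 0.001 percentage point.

60.613%

Cumulative inflation factor: 1.068 × 1.079 × 1.024 × 1.069 × 1.030 × 1.0492 × 1.016 ≈ 1.38503.
Nominal growth factor: 2.22454. Real growth factor = 2.22454 / 1.38503 ≈ 1.60613.
Total real return ≈ 60.6126%.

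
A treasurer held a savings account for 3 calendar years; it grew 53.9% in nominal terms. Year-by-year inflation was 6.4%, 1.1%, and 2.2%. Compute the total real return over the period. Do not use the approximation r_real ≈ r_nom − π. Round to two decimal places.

Cumulative inflation factor: 1.064 × 1.011 × 1.022 ≈ 1.09937.
Nominal growth factor: 1.53900. Real growth factor = 1.53900 / 1.09937 ≈ 1.39989.
Total real return ≈ 39.9893%.

39.99%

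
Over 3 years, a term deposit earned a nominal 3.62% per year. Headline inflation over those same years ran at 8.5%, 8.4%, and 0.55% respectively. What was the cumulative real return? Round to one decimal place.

Cumulative inflation factor: 1.085 × 1.084 × 1.0055 ≈ 1.18261.
Nominal growth factor: 1.11258. Real growth factor = 1.11258 / 1.18261 ≈ 0.94078.
Total real return ≈ -5.9217%.

-5.9%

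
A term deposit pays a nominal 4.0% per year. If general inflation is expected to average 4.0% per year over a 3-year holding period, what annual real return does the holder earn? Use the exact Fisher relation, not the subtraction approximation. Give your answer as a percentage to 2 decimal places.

With constant rates the annual real return is the same each year: (1+4.0%)/(1+4.0%) − 1 = 0.00000.

0.00%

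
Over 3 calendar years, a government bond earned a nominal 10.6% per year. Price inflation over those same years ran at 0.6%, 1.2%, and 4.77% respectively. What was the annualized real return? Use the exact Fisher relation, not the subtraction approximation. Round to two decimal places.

8.25%

Cumulative inflation factor: 1.006 × 1.012 × 1.0477 ≈ 1.06663.
Nominal growth factor: 1.35290. Real growth factor = 1.35290 / 1.06663 ≈ 1.26838.
Annualized: 1.26838^(1/3) − 1 ≈ 0.08247.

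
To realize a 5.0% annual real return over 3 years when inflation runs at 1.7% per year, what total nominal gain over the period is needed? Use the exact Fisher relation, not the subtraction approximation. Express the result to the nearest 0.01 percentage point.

Required annual nominal rate: (1+5.0%)(1+1.7%) − 1 = 6.785%.
Cumulative over 3 years: (1 + 0.06785)^3 − 1 ≈ 0.21767.

21.77%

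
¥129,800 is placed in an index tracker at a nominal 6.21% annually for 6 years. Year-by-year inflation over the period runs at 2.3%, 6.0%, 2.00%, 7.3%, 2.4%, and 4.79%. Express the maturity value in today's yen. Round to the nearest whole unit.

¥146,307

Nominal value at maturity: ¥129,800 × (1 + 6.21%)^6 ≈ ¥186,323.
Price-level factor over 6 years: 1.023 × 1.060 × 1.0200 × 1.073 × 1.024 × 1.0479 ≈ 1.2735065696.
Dividing the nominal maturity value by the price-level factor gives the value in today's money.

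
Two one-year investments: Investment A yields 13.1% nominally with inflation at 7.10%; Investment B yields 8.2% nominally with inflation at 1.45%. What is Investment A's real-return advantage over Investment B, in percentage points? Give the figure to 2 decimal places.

-1.05

Investment A real return: 1.131/1.0710 − 1 = 5.602%.
Investment B real return: 1.082/1.0145 − 1 = 6.654%.
Difference: 5.602 − 6.654 = -1.052 pp.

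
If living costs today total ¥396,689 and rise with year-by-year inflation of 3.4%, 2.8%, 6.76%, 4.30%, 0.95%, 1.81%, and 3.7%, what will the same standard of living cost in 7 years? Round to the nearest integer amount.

Cumulative price-level factor: 1.034 × 1.028 × 1.0676 × 1.0430 × 1.0095 × 1.0181 × 1.037 ≈ 1.2614848643.
Multiplying ¥396,689 by the price-level factor gives the future nominal sum.

¥500,417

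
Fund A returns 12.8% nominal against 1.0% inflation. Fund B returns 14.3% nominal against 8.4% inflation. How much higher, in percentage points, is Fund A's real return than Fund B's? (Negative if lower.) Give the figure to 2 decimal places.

Fund A real return: 1.128/1.010 − 1 = 11.683%.
Fund B real return: 1.143/1.084 − 1 = 5.443%.
Difference: 11.683 − 5.443 = 6.240 pp.

6.24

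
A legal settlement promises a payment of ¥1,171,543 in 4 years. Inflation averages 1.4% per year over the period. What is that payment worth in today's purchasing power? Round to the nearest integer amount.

Price-level factor over 4 years: (1 + 1.4%)^4 ≈ 1.0571870144.
Purchasing power today: ¥1,171,543 divided by that factor.

¥1,108,170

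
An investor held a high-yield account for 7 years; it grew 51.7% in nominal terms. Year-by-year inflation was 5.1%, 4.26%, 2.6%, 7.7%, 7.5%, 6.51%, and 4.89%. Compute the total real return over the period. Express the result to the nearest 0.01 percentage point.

Cumulative inflation factor: 1.051 × 1.0426 × 1.026 × 1.077 × 1.075 × 1.0651 × 1.0489 ≈ 1.45417.
Nominal growth factor: 1.51700. Real growth factor = 1.51700 / 1.45417 ≈ 1.04320.
Total real return ≈ 4.3204%.

4.32%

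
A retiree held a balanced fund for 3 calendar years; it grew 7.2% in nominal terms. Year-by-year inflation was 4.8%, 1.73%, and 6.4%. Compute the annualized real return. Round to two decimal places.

-1.87%

Cumulative inflation factor: 1.048 × 1.0173 × 1.064 ≈ 1.13436.
Nominal growth factor: 1.07200. Real growth factor = 1.07200 / 1.13436 ≈ 0.94502.
Annualized: 0.94502^(1/3) − 1 ≈ -0.01867.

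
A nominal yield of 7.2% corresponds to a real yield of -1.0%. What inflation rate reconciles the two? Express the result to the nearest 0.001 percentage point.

From (1+r_nom) = (1+r_real)(1+π), we get 1+π = (1 + 7.2%)/(1 − 1.0%) = 1.072/0.990 ≈ 1.08283.
So π ≈ 8.2828%.

8.283%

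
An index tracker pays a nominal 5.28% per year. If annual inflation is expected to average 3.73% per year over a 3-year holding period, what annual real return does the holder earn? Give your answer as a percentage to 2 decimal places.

1.49%

With constant rates the annual real return is the same each year: (1+5.28%)/(1+3.73%) − 1 = 0.01494.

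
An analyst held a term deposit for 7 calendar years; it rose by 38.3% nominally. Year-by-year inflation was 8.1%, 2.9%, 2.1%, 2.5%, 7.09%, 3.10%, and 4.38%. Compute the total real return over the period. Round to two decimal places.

Cumulative inflation factor: 1.081 × 1.029 × 1.021 × 1.025 × 1.0709 × 1.0310 × 1.0438 ≈ 1.34158.
Nominal growth factor: 1.38300. Real growth factor = 1.38300 / 1.34158 ≈ 1.03088.
Total real return ≈ 3.0876%.

3.09%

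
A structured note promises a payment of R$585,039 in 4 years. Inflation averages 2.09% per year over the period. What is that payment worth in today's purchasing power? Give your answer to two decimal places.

R$538,582.21

Price-level factor over 4 years: (1 + 2.09%)^4 ≈ 1.0862575681.
Purchasing power today: R$585,039 divided by that factor.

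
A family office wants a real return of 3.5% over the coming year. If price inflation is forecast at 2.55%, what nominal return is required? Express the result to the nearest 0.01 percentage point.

By the Fisher equation, 1 + r_nom = (1 + 3.5%)(1 + 2.55%) = 1.035 × 1.0255 = 1.0613925.
So r_nom = 6.13925%.

6.14%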